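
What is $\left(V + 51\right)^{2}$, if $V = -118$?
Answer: $4489$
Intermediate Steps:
$\left(V + 51\right)^{2} = \left(-118 + 51\right)^{2} = \left(-67\right)^{2} = 4489$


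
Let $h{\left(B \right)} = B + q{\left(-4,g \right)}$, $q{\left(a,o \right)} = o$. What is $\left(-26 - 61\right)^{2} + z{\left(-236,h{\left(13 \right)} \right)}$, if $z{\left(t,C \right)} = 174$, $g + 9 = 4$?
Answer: $7743$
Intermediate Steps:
$g = -5$ ($g = -9 + 4 = -5$)
$h{\left(B \right)} = -5 + B$ ($h{\left(B \right)} = B - 5 = -5 + B$)
$\left(-26 - 61\right)^{2} + z{\left(-236,h{\left(13 \right)} \right)} = \left(-26 - 61\right)^{2} + 174 = \left(-87\right)^{2} + 174 = 7569 + 174 = 7743$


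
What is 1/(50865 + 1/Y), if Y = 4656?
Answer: 4656/236827441 ≈ 1.9660e-5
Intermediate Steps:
1/(50865 + 1/Y) = 1/(50865 + 1/4656) = 1/(236827441/4656) = 4656/236827441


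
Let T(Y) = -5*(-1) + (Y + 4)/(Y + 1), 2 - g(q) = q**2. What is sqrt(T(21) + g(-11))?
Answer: I*sqrt(54626)/22 ≈ 10.624*I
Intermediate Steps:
g(q) = 2 - q**2
T(Y) = 5 + (4 + Y)/(1 + Y)
sqrt(T(21) + g(-11)) = sqrt(3*(3 + 2*21)/(1 + 21) + (2 - 1*(-11)**2)) = sqrt(3*(3 + 42)/22 + (2 - 1*121)) = sqrt(3*(1/22)*45 + (2 - 121)) = sqrt(135/22 - 119) = sqrt(-2483/22) = I*sqrt(54626)/22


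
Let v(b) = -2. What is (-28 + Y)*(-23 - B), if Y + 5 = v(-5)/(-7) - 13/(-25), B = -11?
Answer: 67608/175 ≈ 386.33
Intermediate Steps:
Y = -734/175 (Y = -5 + (-2/(-7) - 13/(-25)) = -5 + (-2*(-⅐) - 13*(-1/25)) = -5 + (2/7 + 13/25) = -5 + 141/175 = -734/175 ≈ -4.1943)
(-28 + Y)*(-23 - B) = (-28 - 734/175)*(-23 - 1*(-11)) = -5634*(-23 + 11)/175 = -5634/175*(-12) = 67608/175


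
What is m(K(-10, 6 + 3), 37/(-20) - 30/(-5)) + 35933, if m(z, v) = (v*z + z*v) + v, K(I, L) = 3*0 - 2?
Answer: 718411/20 ≈ 35921.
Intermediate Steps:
K(I, L) = -2 (K(I, L) = 0 - 2 = -2)
m(z, v) = v + 2*v*z (m(z, v) = (v*z + v*z) + v = 2*v*z + v = v + 2*v*z)
m(K(-10, 6 + 3), 37/(-20) - 30/(-5)) + 35933 = (37/(-20) - 30/(-5))*(1 + 2*(-2)) + 35933 = (37*(-1/20) - 30*(-⅕))*(1 - 4) + 35933 = (-37/20 + 6)*(-3) + 35933 = (83/20)*(-3) + 35933 = -249/20 + 35933 = 718411/20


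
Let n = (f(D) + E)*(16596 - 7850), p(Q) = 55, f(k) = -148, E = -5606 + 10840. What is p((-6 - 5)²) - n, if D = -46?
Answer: -44482101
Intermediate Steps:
E = 5234
n = 44482156 (n = (-148 + 5234)*(16596 - 7850) = 5086*8746 = 44482156)
p((-6 - 5)²) - n = 55 - 1*44482156 = 55 - 44482156 = -44482101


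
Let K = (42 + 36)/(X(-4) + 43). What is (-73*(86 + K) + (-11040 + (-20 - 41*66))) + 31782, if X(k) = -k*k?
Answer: 103744/9 ≈ 11527.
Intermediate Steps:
X(k) = -k**2
K = 26/9 (K = (42 + 36)/(-1*(-4)**2 + 43) = 78/(-1*16 + 43) = 78/(-16 + 43) = 78/27 = 78*(1/27) = 26/9 ≈ 2.8889)
(-73*(86 + K) + (-11040 + (-20 - 41*66))) + 31782 = (-73*(86 + 26/9) + (-11040 + (-20 - 41*66))) + 31782 = (-73*800/9 + (-11040 + (-20 - 2706))) + 31782 = (-58400/9 + (-11040 - 2726)) + 31782 = (-58400/9 - 13766) + 31782 = -182294/9 + 31782 = 103744/9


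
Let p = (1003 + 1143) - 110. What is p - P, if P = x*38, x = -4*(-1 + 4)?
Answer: 2492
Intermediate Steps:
x = -12 (x = -4*3 = -12)
p = 2036 (p = 2146 - 110 = 2036)
P = -456 (P = -12*38 = -456)
p - P = 2036 - 1*(-456) = 2036 + 456 = 2492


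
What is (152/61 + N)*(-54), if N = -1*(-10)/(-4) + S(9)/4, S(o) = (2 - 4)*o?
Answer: 14850/61 ≈ 243.44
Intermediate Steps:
S(o) = -2*o
N = -7 (N = -1*(-10)/(-4) - 2*9/4 = 10*(-¼) - 18*¼ = -5/2 - 9/2 = -7)
(152/61 + N)*(-54) = (152/61 - 7)*(-54) = -275/61*(-54) = 14850/61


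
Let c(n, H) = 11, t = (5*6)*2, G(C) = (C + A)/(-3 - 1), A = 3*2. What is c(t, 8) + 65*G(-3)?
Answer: -151/4 ≈ -37.750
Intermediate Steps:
A = 6
G(C) = -3/2 - C/4 (G(C) = (C + 6)/(-3 - 1) = (6 + C)/(-4) = (6 + C)*(-1/4) = -3/2 - C/4)
t = 60 (t = 30*2 = 60)
c(t, 8) + 65*G(-3) = 11 + 65*(-3/2 - 1/4*(-3)) = 11 + 65*(-3/2 + 3/4) = 11 + 65*(-3/4) = 11 - 195/4 = -151/4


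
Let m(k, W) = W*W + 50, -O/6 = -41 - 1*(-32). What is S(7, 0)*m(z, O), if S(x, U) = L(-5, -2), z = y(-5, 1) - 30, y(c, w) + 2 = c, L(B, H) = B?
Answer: -14830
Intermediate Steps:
O = 54 (O = -6*(-41 - 1*(-32)) = -6*(-41 + 32) = -6*(-9) = 54)
y(c, w) = -2 + c
z = -37 (z = (-2 - 5) - 30 = -7 - 30 = -37)
m(k, W) = 50 + W**2 (m(k, W) = W**2 + 50 = 50 + W**2)
S(x, U) = -5
S(7, 0)*m(z, O) = -5*(50 + 54**2) = -5*(50 + 2916) = -5*2966 = -14830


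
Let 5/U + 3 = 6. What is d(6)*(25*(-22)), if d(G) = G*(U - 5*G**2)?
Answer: 588500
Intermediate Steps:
U = 5/3 (U = 5/(-3 + 6) = 5/3 ≈ 1.6667)
d(G) = G*(5/3 - 5*G**2)
d(6)*(25*(-22)) = (5*6*(1/3 - 1*6**2))*(25*(-22)) = (5*6*(1/3 - 1*36))*(-550) = (5*6*(1/3 - 36))*(-550) = (5*6*(-107/3))*(-550) = -1070*(-550) = 588500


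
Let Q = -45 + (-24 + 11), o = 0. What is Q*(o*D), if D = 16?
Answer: 0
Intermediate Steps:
Q = -58 (Q = -45 - 13 = -58)
Q*(o*D) = -0*16 = -58*0 = 0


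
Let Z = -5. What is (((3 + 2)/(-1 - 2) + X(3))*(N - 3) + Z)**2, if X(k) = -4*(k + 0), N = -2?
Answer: 36100/9 ≈ 4011.1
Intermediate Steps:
X(k) = -4*k
(((3 + 2)/(-1 - 2) + X(3))*(N - 3) + Z)**2 = (((3 + 2)/(-1 - 2) - 4*3)*(-2 - 3) - 5)**2 = ((5/(-3) - 12)*(-5) - 5)**2 = ((5*(-1/3) - 12)*(-5) - 5)**2 = ((-5/3 - 12)*(-5) - 5)**2 = (-41/3*(-5) - 5)**2 = (205/3 - 5)**2 = (190/3)**2 = 36100/9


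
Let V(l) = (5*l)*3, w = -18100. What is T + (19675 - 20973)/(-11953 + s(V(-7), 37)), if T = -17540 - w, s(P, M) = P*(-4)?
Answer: 6459778/11533 ≈ 560.11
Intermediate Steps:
V(l) = 15*l
s(P, M) = -4*P
T = 560 (T = -17540 - 1*(-18100) = -17540 + 18100 = 560)
T + (19675 - 20973)/(-11953 + s(V(-7), 37)) = 560 + (19675 - 20973)/(-11953 - 60*(-7)) = 560 - 1298/(-11953 - 4*(-105)) = 560 - 1298/(-11953 + 420) = 560 - 1298/(-11533) = 560 - 1298*(-1/11533) = 560 + 1298/11533 = 6459778/11533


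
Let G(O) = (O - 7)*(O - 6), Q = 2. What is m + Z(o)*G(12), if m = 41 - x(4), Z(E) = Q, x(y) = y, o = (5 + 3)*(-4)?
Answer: 97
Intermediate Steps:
o = -32 (o = 8*(-4) = -32)
Z(E) = 2
m = 37 (m = 41 - 1*4 = 41 - 4 = 37)
G(O) = (-7 + O)*(-6 + O)
m + Z(o)*G(12) = 37 + 2*(42 + 12² - 13*12) = 37 + 2*(42 + 144 - 156) = 37 + 2*30 = 37 + 60 = 97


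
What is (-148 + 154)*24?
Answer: 144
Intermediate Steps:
(-148 + 154)*24 = 6*24 = 144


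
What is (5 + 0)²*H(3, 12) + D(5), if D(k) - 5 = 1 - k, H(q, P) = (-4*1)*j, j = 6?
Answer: -599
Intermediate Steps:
H(q, P) = -24 (H(q, P) = -4*1*6 = -4*6 = -24)
D(k) = 6 - k (D(k) = 5 + (1 - k) = 6 - k)
(5 + 0)²*H(3, 12) + D(5) = (5 + 0)²*(-24) + (6 - 1*5) = 5²*(-24) + (6 - 5) = 25*(-24) + 1 = -600 + 1 = -599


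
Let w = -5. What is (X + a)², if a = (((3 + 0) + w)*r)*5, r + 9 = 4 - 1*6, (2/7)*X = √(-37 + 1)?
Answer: 11659 + 4620*I ≈ 11659.0 + 4620.0*I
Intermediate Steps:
X = 21*I (X = 7*√(-37 + 1)/2 = 7*√(-36)/2 = 7*(6*I)/2 = 21*I ≈ 21.0*I)
r = -11 (r = -9 + (4 - 1*6) = -9 + (4 - 6) = -9 - 2 = -11)
a = 110 (a = (((3 + 0) - 5)*(-11))*5 = ((3 - 5)*(-11))*5 = -2*(-11)*5 = 22*5 = 110)
(X + a)² = (21*I + 110)² = (110 + 21*I)²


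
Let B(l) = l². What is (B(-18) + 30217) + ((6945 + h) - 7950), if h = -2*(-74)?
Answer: 29684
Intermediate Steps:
h = 148
(B(-18) + 30217) + ((6945 + h) - 7950) = ((-18)² + 30217) + ((6945 + 148) - 7950) = (324 + 30217) + (7093 - 7950) = 30541 - 857 = 29684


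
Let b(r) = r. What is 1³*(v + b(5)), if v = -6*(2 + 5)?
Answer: -37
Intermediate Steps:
v = -42 (v = -6*7 = -42)
1³*(v + b(5)) = 1³*(-42 + 5) = 1*(-37) = -37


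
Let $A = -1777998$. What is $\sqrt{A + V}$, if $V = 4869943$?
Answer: $\sqrt{3091945} \approx 1758.4$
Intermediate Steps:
$\sqrt{A + V} = \sqrt{-1777998 + 4869943} = \sqrt{3091945}$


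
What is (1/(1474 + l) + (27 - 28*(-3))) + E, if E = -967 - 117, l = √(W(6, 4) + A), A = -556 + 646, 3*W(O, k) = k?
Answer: -3170885110/3258877 - √822/6517754 ≈ -973.00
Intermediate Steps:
W(O, k) = k/3
A = 90
l = √822/3 (l = √((⅓)*4 + 90) = √(4/3 + 90) = √(274/3) = √822/3 ≈ 9.5569)
E = -1084
(1/(1474 + l) + (27 - 28*(-3))) + E = (1/(1474 + √822/3) + (27 - 28*(-3))) - 1084 = (1/(1474 + √822/3) + (27 + 84)) - 1084 = (1/(1474 + √822/3) + 111) - 1084 = (111 + 1/(1474 + √822/3)) - 1084 = -973 + 1/(1474 + √822/3)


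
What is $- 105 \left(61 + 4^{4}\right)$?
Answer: $-33285$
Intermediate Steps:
$- 105 \left(61 + 4^{4}\right) = - 105 \left(61 + 256\right) = \left(-105\right) 317 = -33285$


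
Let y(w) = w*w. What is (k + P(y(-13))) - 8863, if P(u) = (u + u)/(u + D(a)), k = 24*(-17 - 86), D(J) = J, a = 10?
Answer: -2028627/179 ≈ -11333.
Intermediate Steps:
y(w) = w²
k = -2472 (k = 24*(-103) = -2472)
P(u) = 2*u/(10 + u) (P(u) = (u + u)/(u + 10) = (2*u)/(10 + u) = 2*u/(10 + u))
(k + P(y(-13))) - 8863 = (-2472 + 2*(-13)²/(10 + (-13)²)) - 8863 = (-2472 + 2*169/(10 + 169)) - 8863 = (-2472 + 2*169/179) - 8863 = (-2472 + 2*169*(1/179)) - 8863 = (-2472 + 338/179) - 8863 = -442150/179 - 8863 = -2028627/179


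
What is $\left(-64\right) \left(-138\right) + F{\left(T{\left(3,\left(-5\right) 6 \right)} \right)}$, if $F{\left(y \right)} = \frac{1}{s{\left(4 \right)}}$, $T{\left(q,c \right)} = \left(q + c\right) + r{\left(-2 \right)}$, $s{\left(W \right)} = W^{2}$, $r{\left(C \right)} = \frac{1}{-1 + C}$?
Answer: $\frac{141313}{16} \approx 8832.1$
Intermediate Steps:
$T{\left(q,c \right)} = - \frac{1}{3} + c + q$ ($T{\left(q,c \right)} = \left(q + c\right) + \frac{1}{-1 - 2} = \left(c + q\right) + \frac{1}{-3} = \left(c + q\right) - \frac{1}{3} = - \frac{1}{3} + c + q$)
$F{\left(y \right)} = \frac{1}{16}$ ($F{\left(y \right)} = \frac{1}{4^{2}} = \frac{1}{16}$)
$\left(-64\right) \left(-138\right) + F{\left(T{\left(3,\left(-5\right) 6 \right)} \right)} = \left(-64\right) \left(-138\right) + \frac{1}{16} = 8832 + \frac{1}{16} = \frac{141313}{16}$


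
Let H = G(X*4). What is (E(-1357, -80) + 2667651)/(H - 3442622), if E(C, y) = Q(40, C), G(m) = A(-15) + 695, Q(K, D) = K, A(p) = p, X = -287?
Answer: -2667691/3441942 ≈ -0.77505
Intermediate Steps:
G(m) = 680 (G(m) = -15 + 695 = 680)
E(C, y) = 40
H = 680
(E(-1357, -80) + 2667651)/(H - 3442622) = (40 + 2667651)/(680 - 3442622) = 2667691/(-3441942) = 2667691*(-1/3441942) = -2667691/3441942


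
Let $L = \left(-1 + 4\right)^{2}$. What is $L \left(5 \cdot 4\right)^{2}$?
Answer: $3600$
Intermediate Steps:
$L = 9$ ($L = 3^{2} = 9$)
$L \left(5 \cdot 4\right)^{2} = 9 \left(5 \cdot 4\right)^{2} = 9 \cdot 20^{2} = 9 \cdot 400 = 3600$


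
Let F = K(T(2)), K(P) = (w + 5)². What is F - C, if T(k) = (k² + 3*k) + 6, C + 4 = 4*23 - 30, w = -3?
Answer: -54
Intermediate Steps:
C = 58 (C = -4 + (4*23 - 30) = -4 + (92 - 30) = -4 + 62 = 58)
T(k) = 6 + k² + 3*k
K(P) = 4 (K(P) = (-3 + 5)² = 2² = 4)
F = 4
F - C = 4 - 1*58 = 4 - 58 = -54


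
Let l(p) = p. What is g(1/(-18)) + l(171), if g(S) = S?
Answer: 3077/18 ≈ 170.94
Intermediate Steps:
g(1/(-18)) + l(171) = 1/(-18) + 171 = -1/18 + 171 = 3077/18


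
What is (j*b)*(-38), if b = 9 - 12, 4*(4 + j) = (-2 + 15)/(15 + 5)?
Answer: -17499/40 ≈ -437.48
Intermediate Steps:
j = -307/80 (j = -4 + ((-2 + 15)/(15 + 5))/4 = -4 + (13/20)/4 = -4 + (13*(1/20))/4 = -4 + (¼)*(13/20) = -4 + 13/80 = -307/80 ≈ -3.8375)
b = -3
(j*b)*(-38) = -307/80*(-3)*(-38) = (921/80)*(-38) = -17499/40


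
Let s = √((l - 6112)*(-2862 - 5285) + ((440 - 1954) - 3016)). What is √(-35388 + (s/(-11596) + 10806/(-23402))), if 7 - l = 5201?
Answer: √(-162878614389881749164 - 793823898998*√23026363)/67842398 ≈ 188.12*I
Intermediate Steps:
l = -5194 (l = 7 - 1*5201 = 7 - 5201 = -5194)
s = 2*√23026363 (s = √((-5194 - 6112)*(-2862 - 5285) + ((440 - 1954) - 3016)) = √(-11306*(-8147) + (-1514 - 3016)) = √(92109982 - 4530) = √92105452 = 2*√23026363 ≈ 9597.2)
√(-35388 + (s/(-11596) + 10806/(-23402))) = √(-35388 + ((2*√23026363)/(-11596) + 10806/(-23402))) = √(-35388 + ((2*√23026363)*(-1/11596) + 10806*(-1/23402))) = √(-35388 + (-√23026363/5798 - 5403/11701)) = √(-35388 + (-5403/11701 - √23026363/5798)) = √(-414080391/11701 - √23026363/5798)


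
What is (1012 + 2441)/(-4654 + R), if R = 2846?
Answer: -3453/1808 ≈ -1.9098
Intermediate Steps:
(1012 + 2441)/(-4654 + R) = (1012 + 2441)/(-4654 + 2846) = 3453/(-1808) = 3453*(-1/1808) = -3453/1808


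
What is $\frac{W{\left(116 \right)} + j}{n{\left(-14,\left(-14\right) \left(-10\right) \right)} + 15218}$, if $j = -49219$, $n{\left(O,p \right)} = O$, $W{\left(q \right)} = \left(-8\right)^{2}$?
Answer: $- \frac{16385}{5068} \approx -3.233$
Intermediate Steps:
$W{\left(q \right)} = 64$
$\frac{W{\left(116 \right)} + j}{n{\left(-14,\left(-14\right) \left(-10\right) \right)} + 15218} = \frac{64 - 49219}{-14 + 15218} = - \frac{49155}{15204} = \left(-49155\right) \frac{1}{15204} = - \frac{16385}{5068}$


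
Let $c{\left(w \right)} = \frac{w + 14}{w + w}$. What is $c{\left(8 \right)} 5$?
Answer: $\frac{55}{8} \approx 6.875$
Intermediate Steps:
$c{\left(w \right)} = \frac{14 + w}{2 w}$
$c{\left(8 \right)} 5 = \frac{14 + 8}{2 \cdot 8} \cdot 5 = \frac{1}{2} \cdot \frac{1}{8} \cdot 22 \cdot 5 = \frac{11}{8} \cdot 5 = \frac{55}{8}$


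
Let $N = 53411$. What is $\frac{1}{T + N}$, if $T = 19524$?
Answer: $\frac{1}{72935} \approx 1.3711 \cdot 10^{-5}$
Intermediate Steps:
$\frac{1}{T + N} = \frac{1}{19524 + 53411} = \frac{1}{72935}$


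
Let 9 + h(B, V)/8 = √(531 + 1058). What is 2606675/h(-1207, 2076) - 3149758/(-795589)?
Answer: 18702576289687/9597985696 + 2606675*√1589/12064 ≈ 10562.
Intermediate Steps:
h(B, V) = -72 + 8*√1589 (h(B, V) = -72 + 8*√(531 + 1058) = -72 + 8*√1589)
2606675/h(-1207, 2076) - 3149758/(-795589) = 2606675/(-72 + 8*√1589) - 3149758/(-795589) = 2606675/(-72 + 8*√1589) - 3149758*(-1/795589) = 2606675/(-72 + 8*√1589) + 3149758/795589 = 3149758/795589 + 2606675/(-72 + 8*√1589)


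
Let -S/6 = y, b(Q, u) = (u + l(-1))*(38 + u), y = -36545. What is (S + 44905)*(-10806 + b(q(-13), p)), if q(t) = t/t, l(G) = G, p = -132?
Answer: 448040800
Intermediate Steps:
q(t) = 1
b(Q, u) = (-1 + u)*(38 + u) (b(Q, u) = (u - 1)*(38 + u) = (-1 + u)*(38 + u))
S = 219270 (S = -6*(-36545) = 219270)
(S + 44905)*(-10806 + b(q(-13), p)) = (219270 + 44905)*(-10806 + (-38 + (-132)² + 37*(-132))) = 264175*(-10806 + (-38 + 17424 - 4884)) = 264175*(-10806 + 12502) = 264175*1696 = 448040800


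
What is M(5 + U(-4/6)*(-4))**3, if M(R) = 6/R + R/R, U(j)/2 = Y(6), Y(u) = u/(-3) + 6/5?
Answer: 24389/6859 ≈ 3.5558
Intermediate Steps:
Y(u) = 6/5 - u/3 (Y(u) = u*(-1/3) + 6*(1/5) = -u/3 + 6/5 = 6/5 - u/3)
U(j) = -8/5 (U(j) = 2*(6/5 - 1/3*6) = 2*(6/5 - 2) = 2*(-4/5) = -8/5)
M(R) = 1 + 6/R (M(R) = 6/R + 1 = 1 + 6/R)
M(5 + U(-4/6)*(-4))**3 = ((6 + (5 - 8/5*(-4)))/(5 - 8/5*(-4)))**3 = ((6 + (5 + 32/5))/(5 + 32/5))**3 = ((6 + 57/5)/(57/5))**3 = ((5/57)*(87/5))**3 = (29/19)**3 = 24389/6859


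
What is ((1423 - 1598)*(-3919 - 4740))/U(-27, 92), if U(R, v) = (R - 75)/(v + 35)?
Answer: -192446275/102 ≈ -1.8867e+6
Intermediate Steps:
U(R, v) = (-75 + R)/(35 + v)
((1423 - 1598)*(-3919 - 4740))/U(-27, 92) = ((1423 - 1598)*(-3919 - 4740))/(((-75 - 27)/(35 + 92))) = (-175*(-8659))/((-102/127)) = 1515325/(((1/127)*(-102))) = 1515325/(-102/127) = 1515325*(-127/102) = -192446275/102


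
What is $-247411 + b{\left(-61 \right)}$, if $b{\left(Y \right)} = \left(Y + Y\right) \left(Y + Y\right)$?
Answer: $-232527$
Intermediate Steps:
$b{\left(Y \right)} = 4 Y^{2}$ ($b{\left(Y \right)} = 2 Y 2 Y = 4 Y^{2}$)
$-247411 + b{\left(-61 \right)} = -247411 + 4 \left(-61\right)^{2} = -247411 + 4 \cdot 3721 = -247411 + 14884 = -232527$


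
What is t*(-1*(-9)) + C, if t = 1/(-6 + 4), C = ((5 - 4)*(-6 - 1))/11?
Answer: -113/22 ≈ -5.1364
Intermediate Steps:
C = -7/11 (C = (1*(-7))*(1/11) = -7*1/11 = -7/11 ≈ -0.63636)
t = -½ (t = 1/(-2) = -½ ≈ -0.50000)
t*(-1*(-9)) + C = -(-1)*(-9)/2 - 7/11 = -½*9 - 7/11 = -9/2 - 7/11 = -113/22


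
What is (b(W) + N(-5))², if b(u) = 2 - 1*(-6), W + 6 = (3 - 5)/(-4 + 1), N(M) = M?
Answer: 9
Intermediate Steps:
W = -16/3 (W = -6 + (3 - 5)/(-4 + 1) = -6 - 2/(-3) = -6 - 2*(-⅓) = -6 + ⅔ = -16/3 ≈ -5.3333)
b(u) = 8 (b(u) = 2 + 6 = 8)
(b(W) + N(-5))² = (8 - 5)² = 3² = 9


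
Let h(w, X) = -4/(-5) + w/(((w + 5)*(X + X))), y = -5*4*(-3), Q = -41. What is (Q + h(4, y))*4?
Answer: -21706/135 ≈ -160.79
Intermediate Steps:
y = 60 (y = -20*(-3) = 60)
h(w, X) = ⅘ + w/(2*X*(5 + w)) (h(w, X) = -4*(-⅕) + w/(((5 + w)*(2*X))) = ⅘ + w/((2*X*(5 + w))) = ⅘ + w*(1/(2*X*(5 + w))) = ⅘ + w/(2*X*(5 + w)))
(Q + h(4, y))*4 = (-41 + (⅒)*(5*4 + 40*60 + 8*60*4)/(60*(5 + 4)))*4 = (-41 + (⅒)*(1/60)*(20 + 2400 + 1920)/9)*4 = (-41 + (⅒)*(1/60)*(⅑)*4340)*4 = (-41 + 217/270)*4 = -10853/270*4 = -21706/135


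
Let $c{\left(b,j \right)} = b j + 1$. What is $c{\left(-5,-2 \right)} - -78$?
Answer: $89$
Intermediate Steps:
$c{\left(b,j \right)} = 1 + b j$
$c{\left(-5,-2 \right)} - -78 = \left(1 - -10\right) - -78 = \left(1 + 10\right) + 78 = 11 + 78 = 89$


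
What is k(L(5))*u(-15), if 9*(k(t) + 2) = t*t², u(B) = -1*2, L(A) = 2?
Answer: 20/9 ≈ 2.2222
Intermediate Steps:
u(B) = -2
k(t) = -2 + t³/9 (k(t) = -2 + (t*t²)/9 = -2 + t³/9)
k(L(5))*u(-15) = (-2 + (⅑)*2³)*(-2) = (-2 + (⅑)*8)*(-2) = (-2 + 8/9)*(-2) = -10/9*(-2) = 20/9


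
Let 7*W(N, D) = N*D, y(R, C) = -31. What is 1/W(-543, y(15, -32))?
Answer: 7/16833 ≈ 0.00041585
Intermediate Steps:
W(N, D) = D*N/7 (W(N, D) = (N*D)/7 = (D*N)/7 = D*N/7)
1/W(-543, y(15, -32)) = 1/((⅐)*(-31)*(-543)) = 1/(16833/7) = 7/16833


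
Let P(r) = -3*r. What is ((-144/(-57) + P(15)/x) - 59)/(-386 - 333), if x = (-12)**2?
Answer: 17263/218576 ≈ 0.078979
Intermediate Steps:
x = 144
((-144/(-57) + P(15)/x) - 59)/(-386 - 333) = ((-144/(-57) - 3*15/144) - 59)/(-386 - 333) = ((-144*(-1/57) - 45*1/144) - 59)/(-719) = ((48/19 - 5/16) - 59)*(-1/719) = (673/304 - 59)*(-1/719) = -17263/304*(-1/719) = 17263/218576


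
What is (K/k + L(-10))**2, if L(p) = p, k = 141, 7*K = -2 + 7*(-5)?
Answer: 98148649/974169 ≈ 100.75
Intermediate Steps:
K = -37/7 (K = (-2 + 7*(-5))/7 = (-2 - 35)/7 = (1/7)*(-37) = -37/7 ≈ -5.2857)
(K/k + L(-10))**2 = (-37/7/141 - 10)**2 = (-37/7*1/141 - 10)**2 = (-37/987 - 10)**2 = (-9907/987)**2 = 98148649/974169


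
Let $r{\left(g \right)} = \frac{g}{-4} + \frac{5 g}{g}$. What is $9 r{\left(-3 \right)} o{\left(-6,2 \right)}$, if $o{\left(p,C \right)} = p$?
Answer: $- \frac{621}{2} \approx -310.5$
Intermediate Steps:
$r{\left(g \right)} = 5 - \frac{g}{4}$ ($r{\left(g \right)} = g \left(- \frac{1}{4}\right) + 5 = - \frac{g}{4} + 5 = 5 - \frac{g}{4}$)
$9 r{\left(-3 \right)} o{\left(-6,2 \right)} = 9 \left(5 - - \frac{3}{4}\right) \left(-6\right) = 9 \left(5 + \frac{3}{4}\right) \left(-6\right) = 9 \cdot \frac{23}{4} \left(-6\right) = \frac{207}{4} \left(-6\right) = - \frac{621}{2}$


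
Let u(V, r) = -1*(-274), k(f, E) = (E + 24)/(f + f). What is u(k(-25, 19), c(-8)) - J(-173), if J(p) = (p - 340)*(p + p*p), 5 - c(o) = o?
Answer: 15265102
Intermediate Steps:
k(f, E) = (24 + E)/(2*f) (k(f, E) = (24 + E)/((2*f)) = (24 + E)*(1/(2*f)) = (24 + E)/(2*f))
c(o) = 5 - o
u(V, r) = 274
J(p) = (-340 + p)*(p + p**2)
u(k(-25, 19), c(-8)) - J(-173) = 274 - (-173)*(-340 + (-173)**2 - 339*(-173)) = 274 - (-173)*(-340 + 29929 + 58647) = 274 - (-173)*88236 = 274 - 1*(-15264828) = 274 + 15264828 = 15265102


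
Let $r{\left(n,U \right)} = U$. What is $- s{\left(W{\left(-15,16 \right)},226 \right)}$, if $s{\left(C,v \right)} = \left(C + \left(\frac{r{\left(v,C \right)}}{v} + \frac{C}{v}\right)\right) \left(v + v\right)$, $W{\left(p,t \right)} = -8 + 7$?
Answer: $456$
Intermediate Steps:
$W{\left(p,t \right)} = -1$
$s{\left(C,v \right)} = 2 v \left(C + \frac{2 C}{v}\right)$ ($s{\left(C,v \right)} = \left(C + \left(\frac{C}{v} + \frac{C}{v}\right)\right) \left(v + v\right) = \left(C + \frac{2 C}{v}\right) 2 v = 2 v \left(C + \frac{2 C}{v}\right)$)
$- s{\left(W{\left(-15,16 \right)},226 \right)} = - 2 \left(-1\right) \left(2 + 226\right) = - 2 \left(-1\right) 228 = \left(-1\right) \left(-456\right) = 456$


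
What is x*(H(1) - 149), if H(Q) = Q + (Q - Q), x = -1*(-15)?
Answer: -2220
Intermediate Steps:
x = 15
H(Q) = Q (H(Q) = Q + 0 = Q)
x*(H(1) - 149) = 15*(1 - 149) = 15*(-148) = -2220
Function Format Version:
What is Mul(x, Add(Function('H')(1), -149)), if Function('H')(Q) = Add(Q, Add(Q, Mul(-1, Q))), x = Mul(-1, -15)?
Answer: -2220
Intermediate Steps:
x = 15
Function('H')(Q) = Q (Function('H')(Q) = Add(Q, 0) = Q)
Mul(x, Add(Function('H')(1), -149)) = Mul(15, Add(1, -149)) = Mul(15, -148) = -2220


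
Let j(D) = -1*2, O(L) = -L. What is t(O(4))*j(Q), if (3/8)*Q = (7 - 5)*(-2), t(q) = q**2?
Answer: -32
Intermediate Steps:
Q = -32/3 (Q = 8*((7 - 5)*(-2))/3 = 8*(2*(-2))/3 = (8/3)*(-4) = -32/3 ≈ -10.667)
j(D) = -2
t(O(4))*j(Q) = (-1*4)**2*(-2) = (-4)**2*(-2) = 16*(-2) = -32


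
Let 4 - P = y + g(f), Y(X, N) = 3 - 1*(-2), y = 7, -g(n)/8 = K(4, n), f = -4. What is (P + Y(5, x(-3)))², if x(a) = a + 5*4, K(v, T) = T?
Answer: 900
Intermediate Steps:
x(a) = 20 + a (x(a) = a + 20 = 20 + a)
g(n) = -8*n
Y(X, N) = 5 (Y(X, N) = 3 + 2 = 5)
P = -35 (P = 4 - (7 - 8*(-4)) = 4 - (7 + 32) = 4 - 1*39 = 4 - 39 = -35)
(P + Y(5, x(-3)))² = (-35 + 5)² = (-30)² = 900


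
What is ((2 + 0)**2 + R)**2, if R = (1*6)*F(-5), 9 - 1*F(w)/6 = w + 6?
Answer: 85264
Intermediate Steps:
F(w) = 18 - 6*w (F(w) = 54 - 6*(w + 6) = 54 - 6*(6 + w) = 54 + (-36 - 6*w) = 18 - 6*w)
R = 288 (R = (1*6)*(18 - 6*(-5)) = 6*(18 + 30) = 6*48 = 288)
((2 + 0)**2 + R)**2 = ((2 + 0)**2 + 288)**2 = (2**2 + 288)**2 = (4 + 288)**2 = 292**2 = 85264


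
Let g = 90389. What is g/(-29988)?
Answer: -5317/1764 ≈ -3.0142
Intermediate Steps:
g/(-29988) = 90389/(-29988) = 90389*(-1/29988) = -5317/1764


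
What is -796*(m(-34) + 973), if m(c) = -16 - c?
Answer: -788836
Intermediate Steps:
-796*(m(-34) + 973) = -796*((-16 - 1*(-34)) + 973) = -796*((-16 + 34) + 973) = -796*(18 + 973) = -796*991 = -788836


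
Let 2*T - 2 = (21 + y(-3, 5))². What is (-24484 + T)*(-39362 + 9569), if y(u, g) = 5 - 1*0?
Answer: 719351985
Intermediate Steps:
y(u, g) = 5 (y(u, g) = 5 + 0 = 5)
T = 339 (T = 1 + (21 + 5)²/2 = 1 + (½)*26² = 1 + (½)*676 = 1 + 338 = 339)
(-24484 + T)*(-39362 + 9569) = (-24484 + 339)*(-39362 + 9569) = -24145*(-29793) = 719351985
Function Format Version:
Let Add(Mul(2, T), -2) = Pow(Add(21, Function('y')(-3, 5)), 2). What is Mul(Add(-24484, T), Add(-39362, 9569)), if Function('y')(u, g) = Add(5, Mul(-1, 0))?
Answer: 719351985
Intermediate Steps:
Function('y')(u, g) = 5 (Function('y')(u, g) = Add(5, 0) = 5)
T = 339 (T = Add(1, Mul(Rational(1, 2), Pow(Add(21, 5), 2))) = Add(1, Mul(Rational(1, 2), Pow(26, 2))) = Add(1, Mul(Rational(1, 2), 676)) = Add(1, 338) = 339)
Mul(Add(-24484, T), Add(-39362, 9569)) = Mul(Add(-24484, 339), Add(-39362, 9569)) = Mul(-24145, -29793) = 719351985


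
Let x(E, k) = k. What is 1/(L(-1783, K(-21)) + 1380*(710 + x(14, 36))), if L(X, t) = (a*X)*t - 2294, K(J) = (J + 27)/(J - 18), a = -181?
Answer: 13/12707972 ≈ 1.0230e-6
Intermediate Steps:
K(J) = (27 + J)/(-18 + J)
L(X, t) = -2294 - 181*X*t (L(X, t) = (-181*X)*t - 2294 = -181*X*t - 2294 = -2294 - 181*X*t)
1/(L(-1783, K(-21)) + 1380*(710 + x(14, 36))) = 1/((-2294 - 181*(-1783)*(27 - 21)/(-18 - 21)) + 1380*(710 + 36)) = 1/((-2294 - 181*(-1783)*6/(-39)) + 1380*746) = 1/((-2294 - 181*(-1783)*(-1/39*6)) + 1029480) = 1/((-2294 - 181*(-1783)*(-2/13)) + 1029480) = 1/((-2294 - 645446/13) + 1029480) = 1/(-675268/13 + 1029480) = 1/(12707972/13) = 13/12707972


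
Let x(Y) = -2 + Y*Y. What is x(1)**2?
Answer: 1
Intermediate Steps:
x(Y) = -2 + Y**2
x(1)**2 = (-2 + 1**2)**2 = (-2 + 1)**2 = (-1)**2 = 1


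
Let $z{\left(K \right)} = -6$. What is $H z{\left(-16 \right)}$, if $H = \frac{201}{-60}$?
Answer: $\frac{201}{10} \approx 20.1$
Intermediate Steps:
$H = - \frac{67}{20}$ ($H = 201 \left(- \frac{1}{60}\right) = - \frac{67}{20} \approx -3.35$)
$H z{\left(-16 \right)} = \left(- \frac{67}{20}\right) \left(-6\right) = \frac{201}{10}$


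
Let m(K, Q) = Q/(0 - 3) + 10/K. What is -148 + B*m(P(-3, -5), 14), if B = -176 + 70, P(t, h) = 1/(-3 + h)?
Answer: 26480/3 ≈ 8826.7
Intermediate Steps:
m(K, Q) = 10/K - Q/3 (m(K, Q) = Q/(-3) + 10/K = Q*(-⅓) + 10/K = -Q/3 + 10/K = 10/K - Q/3)
B = -106
-148 + B*m(P(-3, -5), 14) = -148 - 106*(10/(1/(-3 - 5)) - ⅓*14) = -148 - 106*(10/(1/(-8)) - 14/3) = -148 - 106*(10/(-⅛) - 14/3) = -148 - 106*(10*(-8) - 14/3) = -148 - 106*(-80 - 14/3) = -148 - 106*(-254/3) = -148 + 26924/3 = 26480/3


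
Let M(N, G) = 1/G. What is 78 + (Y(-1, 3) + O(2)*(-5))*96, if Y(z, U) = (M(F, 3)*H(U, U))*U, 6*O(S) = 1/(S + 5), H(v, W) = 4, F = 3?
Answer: 3154/7 ≈ 450.57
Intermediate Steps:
O(S) = 1/(6*(5 + S)) (O(S) = 1/(6*(S + 5)) = 1/(6*(5 + S)))
M(N, G) = 1/G
Y(z, U) = 4*U/3 (Y(z, U) = (4/3)*U = ((⅓)*4)*U = 4*U/3)
78 + (Y(-1, 3) + O(2)*(-5))*96 = 78 + ((4/3)*3 + (1/(6*(5 + 2)))*(-5))*96 = 78 + (4 + ((⅙)/7)*(-5))*96 = 78 + (4 + ((⅙)*(⅐))*(-5))*96 = 78 + (4 + (1/42)*(-5))*96 = 78 + (4 - 5/42)*96 = 78 + (163/42)*96 = 78 + 2608/7 = 3154/7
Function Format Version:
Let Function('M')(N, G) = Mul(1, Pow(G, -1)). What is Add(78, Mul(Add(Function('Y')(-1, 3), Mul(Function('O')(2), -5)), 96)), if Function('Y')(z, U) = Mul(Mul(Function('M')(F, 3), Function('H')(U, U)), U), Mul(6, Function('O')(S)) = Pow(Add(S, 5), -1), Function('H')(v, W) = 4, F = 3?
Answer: Rational(3154, 7) ≈ 450.57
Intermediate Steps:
Function('O')(S) = Mul(Rational(1, 6), Pow(Add(5, S), -1)) (Function('O')(S) = Mul(Rational(1, 6), Pow(Add(S, 5), -1)) = Mul(Rational(1, 6), Pow(Add(5, S), -1)))
Function('M')(N, G) = Pow(G, -1)
Function('Y')(z, U) = Mul(Rational(4, 3), U) (Function('Y')(z, U) = Mul(Mul(Pow(3, -1), 4), U) = Mul(Mul(Rational(1, 3), 4), U) = Mul(Rational(4, 3), U))
Add(78, Mul(Add(Function('Y')(-1, 3), Mul(Function('O')(2), -5)), 96)) = Add(78, Mul(Add(Mul(Rational(4, 3), 3), Mul(Mul(Rational(1, 6), Pow(Add(5, 2), -1)), -5)), 96)) = Add(78, Mul(Add(4, Mul(Mul(Rational(1, 6), Pow(7, -1)), -5)), 96)) = Add(78, Mul(Add(4, Mul(Mul(Rational(1, 6), Rational(1, 7)), -5)), 96)) = Add(78, Mul(Add(4, Mul(Rational(1, 42), -5)), 96)) = Add(78, Mul(Add(4, Rational(-5, 42)), 96)) = Add(78, Mul(Rational(163, 42), 96)) = Add(78, Rational(2608, 7)) = Rational(3154, 7)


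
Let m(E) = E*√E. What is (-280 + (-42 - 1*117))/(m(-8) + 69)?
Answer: -30291/5273 - 7024*I*√2/5273 ≈ -5.7445 - 1.8838*I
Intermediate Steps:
m(E) = E^(3/2)
(-280 + (-42 - 1*117))/(m(-8) + 69) = (-280 + (-42 - 1*117))/((-8)^(3/2) + 69) = (-280 + (-42 - 117))/(-16*I*√2 + 69) = (-280 - 159)/(69 - 16*I*√2) = -439/(69 - 16*I*√2)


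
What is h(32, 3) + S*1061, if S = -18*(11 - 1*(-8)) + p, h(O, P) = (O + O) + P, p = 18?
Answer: -343697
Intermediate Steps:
h(O, P) = P + 2*O (h(O, P) = 2*O + P = P + 2*O)
S = -324 (S = -18*(11 - 1*(-8)) + 18 = -18*(11 + 8) + 18 = -18*19 + 18 = -342 + 18 = -324)
h(32, 3) + S*1061 = (3 + 2*32) - 324*1061 = (3 + 64) - 343764 = 67 - 343764 = -343697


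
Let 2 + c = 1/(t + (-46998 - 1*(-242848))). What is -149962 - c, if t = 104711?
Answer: -45072127561/300561 ≈ -1.4996e+5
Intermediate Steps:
c = -601121/300561 (c = -2 + 1/(104711 + (-46998 - 1*(-242848))) = -2 + 1/(104711 + (-46998 + 242848)) = -2 + 1/(104711 + 195850) = -2 + 1/300561 = -601121/300561 ≈ -2.0000)
-149962 - c = -149962 - 1*(-601121/300561) = -149962 + 601121/300561 = -45072127561/300561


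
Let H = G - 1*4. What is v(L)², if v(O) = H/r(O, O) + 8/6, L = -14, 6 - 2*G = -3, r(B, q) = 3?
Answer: 9/4 ≈ 2.2500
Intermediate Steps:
G = 9/2 (G = 3 - ½*(-3) = 3 + 3/2 = 9/2 ≈ 4.5000)
H = ½ (H = 9/2 - 1*4 = 9/2 - 4 = ½ ≈ 0.50000)
v(O) = 3/2 (v(O) = (½)/3 + 8/6 = (½)*(⅓) + 8*(⅙) = ⅙ + 4/3 = 3/2)
v(L)² = (3/2)² = 9/4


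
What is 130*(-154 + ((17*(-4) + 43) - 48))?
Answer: -29510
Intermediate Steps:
130*(-154 + ((17*(-4) + 43) - 48)) = 130*(-154 + ((-68 + 43) - 48)) = 130*(-154 + (-25 - 48)) = 130*(-154 - 73) = 130*(-227) = -29510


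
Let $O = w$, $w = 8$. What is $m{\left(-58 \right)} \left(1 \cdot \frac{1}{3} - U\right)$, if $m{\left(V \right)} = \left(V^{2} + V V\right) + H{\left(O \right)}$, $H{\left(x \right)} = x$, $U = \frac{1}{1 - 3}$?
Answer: $\frac{16840}{3} \approx 5613.3$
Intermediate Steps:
$U = - \frac{1}{2}$ ($U = \frac{1}{-2} = - \frac{1}{2} \approx -0.5$)
$O = 8$
$m{\left(V \right)} = 8 + 2 V^{2}$ ($m{\left(V \right)} = \left(V^{2} + V V\right) + 8 = \left(V^{2} + V^{2}\right) + 8 = 2 V^{2} + 8 = 8 + 2 V^{2}$)
$m{\left(-58 \right)} \left(1 \cdot \frac{1}{3} - U\right) = \left(8 + 2 \left(-58\right)^{2}\right) \left(1 \cdot \frac{1}{3} - - \frac{1}{2}\right) = \left(8 + 2 \cdot 3364\right) \left(1 \cdot \frac{1}{3} + \frac{1}{2}\right) = \left(8 + 6728\right) \left(\frac{1}{3} + \frac{1}{2}\right) = 6736 \cdot \frac{5}{6} = \frac{16840}{3}$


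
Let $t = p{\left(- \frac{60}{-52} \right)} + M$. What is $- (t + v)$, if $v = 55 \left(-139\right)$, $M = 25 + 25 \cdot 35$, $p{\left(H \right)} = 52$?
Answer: $6693$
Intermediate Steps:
$M = 900$ ($M = 25 + 875 = 900$)
$v = -7645$
$t = 952$ ($t = 52 + 900 = 952$)
$- (t + v) = - (952 - 7645) = \left(-1\right) \left(-6693\right) = 6693$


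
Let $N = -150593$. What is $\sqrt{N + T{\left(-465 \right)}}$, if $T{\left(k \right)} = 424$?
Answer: $i \sqrt{150169} \approx 387.52 i$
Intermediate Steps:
$\sqrt{N + T{\left(-465 \right)}} = \sqrt{-150593 + 424} = \sqrt{-150169} = i \sqrt{150169}$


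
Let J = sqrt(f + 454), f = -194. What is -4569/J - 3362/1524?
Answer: -1681/762 - 4569*sqrt(65)/130 ≈ -285.56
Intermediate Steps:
J = 2*sqrt(65) (J = sqrt(-194 + 454) = sqrt(260) = 2*sqrt(65) ≈ 16.125)
-4569/J - 3362/1524 = -4569*sqrt(65)/130 - 3362/1524 = -4569*sqrt(65)/130 - 3362*1/1524 = -4569*sqrt(65)/130 - 1681/762 = -1681/762 - 4569*sqrt(65)/130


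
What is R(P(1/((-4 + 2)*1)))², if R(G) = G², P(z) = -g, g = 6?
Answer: 1296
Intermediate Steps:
P(z) = -6 (P(z) = -1*6 = -6)
R(P(1/((-4 + 2)*1)))² = ((-6)²)² = 36² = 1296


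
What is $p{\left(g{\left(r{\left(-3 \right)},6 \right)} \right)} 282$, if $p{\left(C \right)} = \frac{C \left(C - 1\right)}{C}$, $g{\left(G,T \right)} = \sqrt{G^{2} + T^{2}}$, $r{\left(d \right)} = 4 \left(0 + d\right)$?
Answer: $-282 + 1692 \sqrt{5} \approx 3501.4$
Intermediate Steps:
$r{\left(d \right)} = 4 d$
$p{\left(C \right)} = -1 + C$ ($p{\left(C \right)} = \frac{C \left(-1 + C\right)}{C} = -1 + C$)
$p{\left(g{\left(r{\left(-3 \right)},6 \right)} \right)} 282 = \left(-1 + \sqrt{\left(4 \left(-3\right)\right)^{2} + 6^{2}}\right) 282 = \left(-1 + \sqrt{\left(-12\right)^{2} + 36}\right) 282 = \left(-1 + \sqrt{144 + 36}\right) 282 = \left(-1 + \sqrt{180}\right) 282 = \left(-1 + 6 \sqrt{5}\right) 282 = -282 + 1692 \sqrt{5}$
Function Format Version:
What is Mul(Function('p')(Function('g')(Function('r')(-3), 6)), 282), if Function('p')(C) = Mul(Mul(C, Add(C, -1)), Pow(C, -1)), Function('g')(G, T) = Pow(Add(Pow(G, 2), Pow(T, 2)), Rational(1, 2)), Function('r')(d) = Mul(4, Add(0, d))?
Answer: Add(-282, Mul(1692, Pow(5, Rational(1, 2)))) ≈ 3501.4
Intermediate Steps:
Function('r')(d) = Mul(4, d)
Function('p')(C) = Add(-1, C) (Function('p')(C) = Mul(Mul(C, Add(-1, C)), Pow(C, -1)) = Add(-1, C))
Mul(Function('p')(Function('g')(Function('r')(-3), 6)), 282) = Mul(Add(-1, Pow(Add(Pow(Mul(4, -3), 2), Pow(6, 2)), Rational(1, 2))), 282) = Mul(Add(-1, Pow(Add(Pow(-12, 2), 36), Rational(1, 2))), 282) = Mul(Add(-1, Pow(Add(144, 36), Rational(1, 2))), 282) = Mul(Add(-1, Pow(180, Rational(1, 2))), 282) = Mul(Add(-1, Mul(6, Pow(5, Rational(1, 2)))), 282) = Add(-282, Mul(1692, Pow(5, Rational(1, 2))))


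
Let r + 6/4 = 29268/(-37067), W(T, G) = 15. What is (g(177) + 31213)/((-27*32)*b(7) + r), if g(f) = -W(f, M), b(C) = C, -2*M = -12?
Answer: -2312832532/448532169 ≈ -5.1564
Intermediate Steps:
M = 6 (M = -1/2*(-12) = 6)
r = -169737/74134 (r = -3/2 + 29268/(-37067) = -3/2 + 29268*(-1/37067) = -3/2 - 29268/37067 = -169737/74134 ≈ -2.2896)
g(f) = -15 (g(f) = -1*15 = -15)
(g(177) + 31213)/((-27*32)*b(7) + r) = (-15 + 31213)/(-27*32*7 - 169737/74134) = 31198/(-864*7 - 169737/74134) = 31198/(-6048 - 169737/74134) = 31198/(-448532169/74134) = 31198*(-74134/448532169) = -2312832532/448532169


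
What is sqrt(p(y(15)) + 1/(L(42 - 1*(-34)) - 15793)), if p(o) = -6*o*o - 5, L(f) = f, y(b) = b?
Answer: 2*I*sqrt(495144462)/1209 ≈ 36.81*I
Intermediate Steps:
p(o) = -5 - 6*o**2 (p(o) = -6*o**2 - 5 = -5 - 6*o**2)
sqrt(p(y(15)) + 1/(L(42 - 1*(-34)) - 15793)) = sqrt((-5 - 6*15**2) + 1/((42 - 1*(-34)) - 15793)) = sqrt((-5 - 6*225) + 1/((42 + 34) - 15793)) = sqrt((-5 - 1350) + 1/(76 - 15793)) = sqrt(-1355 + 1/(-15717)) = sqrt(-1355 - 1/15717) = sqrt(-21296536/15717) = 2*I*sqrt(495144462)/1209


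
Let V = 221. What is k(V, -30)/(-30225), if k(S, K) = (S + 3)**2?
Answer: -50176/30225 ≈ -1.6601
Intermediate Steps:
k(S, K) = (3 + S)**2
k(V, -30)/(-30225) = (3 + 221)**2/(-30225) = 224**2*(-1/30225) = 50176*(-1/30225) = -50176/30225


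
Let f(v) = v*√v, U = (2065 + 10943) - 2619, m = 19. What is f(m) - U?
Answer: -10389 + 19*√19 ≈ -10306.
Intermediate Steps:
U = 10389 (U = 13008 - 2619 = 10389)
f(v) = v^(3/2)
f(m) - U = 19^(3/2) - 1*10389 = 19*√19 - 10389 = -10389 + 19*√19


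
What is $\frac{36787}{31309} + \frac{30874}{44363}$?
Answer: $\frac{2598615747}{1388961167} \approx 1.8709$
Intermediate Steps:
$\frac{36787}{31309} + \frac{30874}{44363} = \frac{2598615747}{1388961167}$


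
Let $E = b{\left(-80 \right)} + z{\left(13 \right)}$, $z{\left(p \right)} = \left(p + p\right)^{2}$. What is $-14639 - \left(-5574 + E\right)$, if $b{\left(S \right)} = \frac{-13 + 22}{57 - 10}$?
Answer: $- \frac{457836}{47} \approx -9741.2$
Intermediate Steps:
$z{\left(p \right)} = 4 p^{2}$ ($z{\left(p \right)} = \left(2 p\right)^{2} = 4 p^{2}$)
$b{\left(S \right)} = \frac{9}{47}$
$E = \frac{31781}{47}$ ($E = \frac{9}{47} + 4 \cdot 13^{2} = \frac{9}{47} + 4 \cdot 169 = \frac{9}{47} + 676 = \frac{31781}{47} \approx 676.19$)
$-14639 - \left(-5574 + E\right) = -14639 + \left(\left(3303 + 2271\right) - \frac{31781}{47}\right) = -14639 + \left(5574 - \frac{31781}{47}\right) = -14639 + \frac{230197}{47} = - \frac{457836}{47}$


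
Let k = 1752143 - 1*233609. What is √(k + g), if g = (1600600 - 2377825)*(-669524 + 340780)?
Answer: √255509573934 ≈ 5.0548e+5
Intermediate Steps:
k = 1518534 (k = 1752143 - 233609 = 1518534)
g = 255508055400 (g = -777225*(-328744) = 255508055400)
√(k + g) = √(1518534 + 255508055400) = √255509573934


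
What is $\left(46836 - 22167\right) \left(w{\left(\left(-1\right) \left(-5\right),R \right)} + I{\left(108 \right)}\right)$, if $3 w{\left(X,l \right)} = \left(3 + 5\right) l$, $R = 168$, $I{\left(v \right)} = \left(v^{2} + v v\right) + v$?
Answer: $589194396$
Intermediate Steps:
$I{\left(v \right)} = v + 2 v^{2}$ ($I{\left(v \right)} = \left(v^{2} + v^{2}\right) + v = 2 v^{2} + v = v + 2 v^{2}$)
$w{\left(X,l \right)} = \frac{8 l}{3}$ ($w{\left(X,l \right)} = \frac{\left(3 + 5\right) l}{3} = \frac{8 l}{3}$)
$\left(46836 - 22167\right) \left(w{\left(\left(-1\right) \left(-5\right),R \right)} + I{\left(108 \right)}\right) = \left(46836 - 22167\right) \left(\frac{8}{3} \cdot 168 + 108 \left(1 + 2 \cdot 108\right)\right) = 24669 \left(448 + 108 \left(1 + 216\right)\right) = 24669 \left(448 + 108 \cdot 217\right) = 24669 \left(448 + 23436\right) = 24669 \cdot 23884 = 589194396$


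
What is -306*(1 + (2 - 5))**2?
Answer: -1224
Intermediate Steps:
-306*(1 + (2 - 5))**2 = -306*(1 - 3)**2 = -306*(-2)**2 = -306*4 = -1224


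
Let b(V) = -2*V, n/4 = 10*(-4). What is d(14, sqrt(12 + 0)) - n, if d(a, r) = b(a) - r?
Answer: 132 - 2*sqrt(3) ≈ 128.54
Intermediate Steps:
n = -160 (n = 4*(10*(-4)) = 4*(-40) = -160)
d(a, r) = -r - 2*a (d(a, r) = -2*a - r = -r - 2*a)
d(14, sqrt(12 + 0)) - n = (-sqrt(12 + 0) - 2*14) - 1*(-160) = (-sqrt(12) - 28) + 160 = (-2*sqrt(3) - 28) + 160 = (-28 - 2*sqrt(3)) + 160 = 132 - 2*sqrt(3)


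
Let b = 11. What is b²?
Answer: 121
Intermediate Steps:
b² = 11² = 121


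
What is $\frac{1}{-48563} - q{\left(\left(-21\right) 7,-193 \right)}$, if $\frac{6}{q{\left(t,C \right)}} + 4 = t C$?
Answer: $- \frac{319745}{1377586621} \approx -0.00023211$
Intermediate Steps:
$q{\left(t,C \right)} = \frac{6}{-4 + C t}$ ($q{\left(t,C \right)} = \frac{6}{-4 + t C} = \frac{6}{-4 + C t}$)
$\frac{1}{-48563} - q{\left(\left(-21\right) 7,-193 \right)} = \frac{1}{-48563} - \frac{6}{-4 - 193 \left(\left(-21\right) 7\right)} = - \frac{1}{48563} - \frac{6}{-4 - -28371} = - \frac{1}{48563} - \frac{6}{-4 + 28371} = - \frac{1}{48563} - \frac{6}{28367} = - \frac{319745}{1377586621}$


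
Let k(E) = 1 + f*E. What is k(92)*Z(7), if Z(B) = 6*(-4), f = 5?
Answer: -11064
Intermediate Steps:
Z(B) = -24
k(E) = 1 + 5*E
k(92)*Z(7) = (1 + 5*92)*(-24) = (1 + 460)*(-24) = 461*(-24) = -11064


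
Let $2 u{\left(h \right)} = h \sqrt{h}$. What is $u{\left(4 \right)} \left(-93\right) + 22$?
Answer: $-350$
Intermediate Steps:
$u{\left(h \right)} = \frac{h^{\frac{3}{2}}}{2}$ ($u{\left(h \right)} = \frac{h \sqrt{h}}{2} = \frac{h^{\frac{3}{2}}}{2}$)
$u{\left(4 \right)} \left(-93\right) + 22 = \frac{4^{\frac{3}{2}}}{2} \left(-93\right) + 22 = \frac{1}{2} \cdot 8 \left(-93\right) + 22 = 4 \left(-93\right) + 22 = -372 + 22 = -350$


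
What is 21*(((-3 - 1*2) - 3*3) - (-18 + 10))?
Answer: -126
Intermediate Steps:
21*(((-3 - 1*2) - 3*3) - (-18 + 10)) = 21*(((-3 - 2) - 9) - 1*(-8)) = 21*((-5 - 9) + 8) = 21*(-14 + 8) = 21*(-6) = -126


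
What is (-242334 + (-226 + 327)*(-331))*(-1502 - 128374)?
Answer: 35815255140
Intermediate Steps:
(-242334 + (-226 + 327)*(-331))*(-1502 - 128374) = (-242334 + 101*(-331))*(-129876) = (-242334 - 33431)*(-129876) = -275765*(-129876) = 35815255140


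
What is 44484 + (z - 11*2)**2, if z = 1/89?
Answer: 356187613/7921 ≈ 44968.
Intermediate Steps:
z = 1/89 ≈ 0.011236
44484 + (z - 11*2)**2 = 44484 + (1/89 - 11*2)**2 = 44484 + (1/89 - 22)**2 = 44484 + (-1957/89)**2 = 44484 + 3829849/7921 = 356187613/7921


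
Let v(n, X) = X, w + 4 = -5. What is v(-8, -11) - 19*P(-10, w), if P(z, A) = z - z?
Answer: -11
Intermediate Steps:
w = -9 (w = -4 - 5 = -9)
P(z, A) = 0
v(-8, -11) - 19*P(-10, w) = -11 - 19*0 = -11 + 0 = -11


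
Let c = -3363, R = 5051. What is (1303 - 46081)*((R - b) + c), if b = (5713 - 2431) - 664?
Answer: 41643540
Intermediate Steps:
b = 2618 (b = 3282 - 664 = 2618)
(1303 - 46081)*((R - b) + c) = (1303 - 46081)*((5051 - 1*2618) - 3363) = -44778*((5051 - 2618) - 3363) = -44778*(2433 - 3363) = -44778*(-930) = 41643540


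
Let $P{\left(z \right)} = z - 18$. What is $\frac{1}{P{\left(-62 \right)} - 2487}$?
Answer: $- \frac{1}{2567} \approx -0.00038956$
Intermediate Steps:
$P{\left(z \right)} = -18 + z$
$\frac{1}{P{\left(-62 \right)} - 2487} = \frac{1}{\left(-18 - 62\right) - 2487} = \frac{1}{-80 - 2487} = \frac{1}{-2567} = - \frac{1}{2567}$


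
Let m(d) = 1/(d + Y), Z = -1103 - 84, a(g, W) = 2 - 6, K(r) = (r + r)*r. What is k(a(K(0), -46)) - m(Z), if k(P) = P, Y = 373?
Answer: -3255/814 ≈ -3.9988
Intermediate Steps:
K(r) = 2*r² (K(r) = (2*r)*r = 2*r²)
a(g, W) = -4
Z = -1187
m(d) = 1/(373 + d) (m(d) = 1/(d + 373) = 1/(373 + d))
k(a(K(0), -46)) - m(Z) = -4 - 1/(373 - 1187) = -4 - 1/(-814) = -4 - 1*(-1/814) = -4 + 1/814 = -3255/814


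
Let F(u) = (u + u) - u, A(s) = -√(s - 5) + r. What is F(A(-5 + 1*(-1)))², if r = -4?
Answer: (4 + I*√11)² ≈ 5.0 + 26.533*I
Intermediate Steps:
A(s) = -4 - √(-5 + s) (A(s) = -√(s - 5) - 4 = -√(-5 + s) - 4 = -4 - √(-5 + s))
F(u) = u (F(u) = 2*u - u = u)
F(A(-5 + 1*(-1)))² = (-4 - √(-5 + (-5 + 1*(-1))))² = (-4 - √(-5 + (-5 - 1)))² = (-4 - √(-5 - 6))² = (-4 - √(-11))² = (-4 - I*√11)²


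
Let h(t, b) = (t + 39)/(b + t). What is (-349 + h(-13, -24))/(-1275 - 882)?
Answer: 4313/26603 ≈ 0.16212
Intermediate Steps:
h(t, b) = (39 + t)/(b + t)
(-349 + h(-13, -24))/(-1275 - 882) = (-349 + (39 - 13)/(-24 - 13))/(-1275 - 882) = (-349 + 26/(-37))/(-2157) = -(-349 - 1/37*26)/2157 = -(-349 - 26/37)/2157 = -1/2157*(-12939/37) = 4313/26603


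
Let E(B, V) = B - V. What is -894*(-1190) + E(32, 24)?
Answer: 1063868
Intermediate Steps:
-894*(-1190) + E(32, 24) = -894*(-1190) + (32 - 1*24) = 1063860 + (32 - 24) = 1063860 + 8 = 1063868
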